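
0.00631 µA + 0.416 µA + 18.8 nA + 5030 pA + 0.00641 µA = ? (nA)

452.55 nA

In nA:
  0.00631 µA = 0.00631 × 10^3 nA = 6.31
  0.416 µA = 0.416 × 10^3 nA = 416
  18.8 nA → 18.8
  5030 pA = 5030 × 10^-3 nA = 5.03
  0.00641 µA = 0.00641 × 10^3 nA = 6.41
Sum: 6.31 + 416 + 18.8 + 5.03 + 6.41 = 452.55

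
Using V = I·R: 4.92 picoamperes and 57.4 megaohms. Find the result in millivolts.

4.92e-12 × 57.4e6 = 282.408e-6 V

0.282408 millivolts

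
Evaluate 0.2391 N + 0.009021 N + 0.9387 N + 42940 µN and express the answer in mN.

1229.761 mN

In mN:
  0.2391 N = 0.2391 × 10^3 mN = 239.1
  0.009021 N = 0.009021 × 10^3 mN = 9.021
  0.9387 N = 0.9387 × 10^3 mN = 938.7
  42940 µN = 42940 × 10^-3 mN = 42.94
Sum: 239.1 + 9.021 + 938.7 + 42.94 = 1229.761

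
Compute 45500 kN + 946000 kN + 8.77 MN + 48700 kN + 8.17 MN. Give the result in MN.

In MN:
  45500 kN = 45500 × 10⁻³ MN = 45.5
  946000 kN = 946000 × 10⁻³ MN = 946
  8.77 MN → 8.77
  48700 kN = 48700 × 10⁻³ MN = 48.7
  8.17 MN → 8.17
Sum: 45.5 + 946 + 8.77 + 48.7 + 8.17 = 1057.14

1057.14 MN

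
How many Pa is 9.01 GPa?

9010000000 Pa

giga = 10⁹, (no prefix) = 10⁰; factor is 10⁹.
9.01 × 10⁹ = 9010000000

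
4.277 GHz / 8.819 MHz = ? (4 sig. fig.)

485.0

(4.277e9) / (8.819e6) = 0.48498e3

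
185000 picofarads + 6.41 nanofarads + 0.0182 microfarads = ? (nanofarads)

209.61 nanofarads

In nanofarads:
  185000 picofarads = 185000 × 10^-3 nanofarads = 185
  6.41 nanofarads → 6.41
  0.0182 microfarads = 0.0182 × 10^3 nanofarads = 18.2
Sum: 185 + 6.41 + 18.2 = 209.61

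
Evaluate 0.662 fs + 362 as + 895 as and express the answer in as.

In as:
  0.662 fs = 0.662 × 10³ as = 662
  362 as → 362
  895 as → 895
Sum: 662 + 362 + 895 = 1919

1919 as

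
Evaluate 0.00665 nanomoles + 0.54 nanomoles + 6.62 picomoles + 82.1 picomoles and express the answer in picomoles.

635.37 picomoles

In picomoles:
  0.00665 nanomoles = 0.00665e3 picomoles = 6.65
  0.54 nanomoles = 0.54e3 picomoles = 540
  6.62 picomoles → 6.62
  82.1 picomoles → 82.1
Sum: 6.65 + 540 + 6.62 + 82.1 = 635.37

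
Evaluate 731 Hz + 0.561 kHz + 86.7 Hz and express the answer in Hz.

1378.7 Hz

In Hz:
  731 Hz → 731
  0.561 kHz = 0.561 × 10^3 Hz = 561
  86.7 Hz → 86.7
Sum: 731 + 561 + 86.7 = 1378.7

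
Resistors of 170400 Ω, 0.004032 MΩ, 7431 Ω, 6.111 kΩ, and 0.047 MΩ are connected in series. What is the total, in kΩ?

In kΩ:
  170400 Ω = 170400 × 10^-3 kΩ = 170.4
  0.004032 MΩ = 0.004032 × 10^3 kΩ = 4.032
  7431 Ω = 7431 × 10^-3 kΩ = 7.431
  6.111 kΩ → 6.111
  0.047 MΩ = 0.047 × 10^3 kΩ = 47
Sum: 170.4 + 4.032 + 7.431 + 6.111 + 47 = 234.974

234.974 kΩ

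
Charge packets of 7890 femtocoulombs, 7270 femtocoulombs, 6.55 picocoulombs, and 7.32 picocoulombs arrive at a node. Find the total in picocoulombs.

In picocoulombs:
  7890 femtocoulombs = 7890 × 10^-3 picocoulombs = 7.89
  7270 femtocoulombs = 7270 × 10^-3 picocoulombs = 7.27
  6.55 picocoulombs → 6.55
  7.32 picocoulombs → 7.32
Sum: 7.89 + 7.27 + 6.55 + 7.32 = 29.03

29.03 picocoulombs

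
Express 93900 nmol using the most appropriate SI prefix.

= 93.9 × 10^-6 mol; 10^-6 is micro.

93.9 μmol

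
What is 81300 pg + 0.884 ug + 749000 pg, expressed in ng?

In ng:
  81300 pg = 81300e-3 ng = 81.3
  0.884 ug = 0.884e3 ng = 884
  749000 pg = 749000e-3 ng = 749
Sum: 81.3 + 884 + 749 = 1714.3

1714.3 ng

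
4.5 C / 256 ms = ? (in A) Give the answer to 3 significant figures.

17.6 A

(4.5) / (256 × 10⁻³) = 0.017578 × 10³ A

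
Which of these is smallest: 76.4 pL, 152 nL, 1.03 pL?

1.03 pL

76.4 pL = 0.0000000000764 L
152 nL = 0.000000152 L
1.03 pL = 0.00000000000103 L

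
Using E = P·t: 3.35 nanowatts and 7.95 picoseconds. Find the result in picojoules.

3.35 × 10^-9 × 7.95 × 10^-12 = 26.6325 × 10^-21 J

0.0000000266325 picojoules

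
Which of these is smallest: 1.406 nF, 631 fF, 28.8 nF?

1.406 nF = 0.000000001406 F
631 fF = 0.000000000000631 F
28.8 nF = 0.0000000288 F

631 fF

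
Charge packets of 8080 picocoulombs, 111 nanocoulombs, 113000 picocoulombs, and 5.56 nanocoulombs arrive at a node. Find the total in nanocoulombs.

In nanocoulombs:
  8080 picocoulombs = 8080 × 10^-3 nanocoulombs = 8.08
  111 nanocoulombs → 111
  113000 picocoulombs = 113000 × 10^-3 nanocoulombs = 113
  5.56 nanocoulombs → 5.56
Sum: 8.08 + 111 + 113 + 5.56 = 237.64

237.64 nanocoulombs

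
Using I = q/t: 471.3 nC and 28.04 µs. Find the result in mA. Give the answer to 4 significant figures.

16.81 mA

(471.3 × 10^-9) / (28.04 × 10^-6) = 16.8081 × 10^-3 A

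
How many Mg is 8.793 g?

0.000008793 Mg

(no prefix) = 10^0, mega = 10^6; factor is 10^-6.
8.793 × 10^-6 = 0.000008793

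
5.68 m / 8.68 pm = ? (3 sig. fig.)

(5.68) / (8.68 × 10⁻¹²) = 0.6544 × 10¹²

654000000000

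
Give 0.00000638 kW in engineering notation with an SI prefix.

6.38 mW

= 6.38 × 10⁻³ W; 10⁻³ is milli.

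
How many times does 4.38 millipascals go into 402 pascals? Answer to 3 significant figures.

91800

(402) / (4.38 × 10⁻³) = 91.78 × 10³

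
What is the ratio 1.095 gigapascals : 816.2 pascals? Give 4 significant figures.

1342000

(1.095e9) / (816.2) = 0.0013416e9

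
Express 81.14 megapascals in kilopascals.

81140 kilopascals

mega = 10^6, kilo = 10^3; factor is 10^3.
81.14 × 10^3 = 81140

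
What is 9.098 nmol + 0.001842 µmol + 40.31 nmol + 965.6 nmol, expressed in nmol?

1016.85 nmol

In nmol:
  9.098 nmol → 9.098
  0.001842 µmol = 0.001842 × 10³ nmol = 1.842
  40.31 nmol → 40.31
  965.6 nmol → 965.6
Sum: 9.098 + 1.842 + 40.31 + 965.6 = 1016.85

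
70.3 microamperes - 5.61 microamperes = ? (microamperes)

In microamperes:
  70.3 microamperes → 70.3
  5.61 microamperes → 5.61
Difference: 70.3 - 5.61 = 64.69

64.69 microamperes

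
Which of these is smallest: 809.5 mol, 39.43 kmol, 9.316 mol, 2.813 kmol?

9.316 mol

809.5 mol = 809.5 mol
39.43 kmol = 39430 mol
9.316 mol = 9.316 mol
2.813 kmol = 2813 mol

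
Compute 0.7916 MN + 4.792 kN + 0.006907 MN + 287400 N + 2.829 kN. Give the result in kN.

In kN:
  0.7916 MN = 0.7916 × 10³ kN = 791.6
  4.792 kN → 4.792
  0.006907 MN = 0.006907 × 10³ kN = 6.907
  287400 N = 287400 × 10⁻³ kN = 287.4
  2.829 kN → 2.829
Sum: 791.6 + 4.792 + 6.907 + 287.4 + 2.829 = 1093.528

1093.528 kN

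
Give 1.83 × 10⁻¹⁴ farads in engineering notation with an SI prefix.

18.3 femtofarads

= 18.3 × 10⁻¹⁵ farads; 10⁻¹⁵ is femto.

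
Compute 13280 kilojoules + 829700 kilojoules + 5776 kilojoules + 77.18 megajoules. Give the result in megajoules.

In megajoules:
  13280 kilojoules = 13280e-3 megajoules = 13.28
  829700 kilojoules = 829700e-3 megajoules = 829.7
  5776 kilojoules = 5776e-3 megajoules = 5.776
  77.18 megajoules → 77.18
Sum: 13.28 + 829.7 + 5.776 + 77.18 = 925.936

925.936 megajoules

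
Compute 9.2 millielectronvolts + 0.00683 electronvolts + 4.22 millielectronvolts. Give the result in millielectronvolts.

In millielectronvolts:
  9.2 millielectronvolts → 9.2
  0.00683 electronvolts = 0.00683 × 10^3 millielectronvolts = 6.83
  4.22 millielectronvolts → 4.22
Sum: 9.2 + 6.83 + 4.22 = 20.25

20.25 millielectronvolts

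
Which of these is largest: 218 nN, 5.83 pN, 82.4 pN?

218 nN

218 nN = 0.000000218 N
5.83 pN = 0.00000000000583 N
82.4 pN = 0.0000000000824 N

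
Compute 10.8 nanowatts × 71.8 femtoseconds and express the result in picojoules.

0.00000000077544 picojoules

10.8e-9 × 71.8e-15 = 775.44e-24 J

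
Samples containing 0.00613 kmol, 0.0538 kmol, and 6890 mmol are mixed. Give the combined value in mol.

In mol:
  0.00613 kmol = 0.00613 × 10^3 mol = 6.13
  0.0538 kmol = 0.0538 × 10^3 mol = 53.8
  6890 mmol = 6890 × 10^-3 mol = 6.89
Sum: 6.13 + 53.8 + 6.89 = 66.82

66.82 mol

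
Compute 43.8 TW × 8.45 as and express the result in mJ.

0.37011 mJ

43.8 × 10¹² × 8.45 × 10⁻¹⁸ = 370.11 × 10⁻⁶ J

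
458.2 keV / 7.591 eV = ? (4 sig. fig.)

60360

(458.2 × 10^3) / (7.591) = 60.361 × 10^3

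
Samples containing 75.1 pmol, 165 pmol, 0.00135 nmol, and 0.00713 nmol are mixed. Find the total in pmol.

In pmol:
  75.1 pmol → 75.1
  165 pmol → 165
  0.00135 nmol = 0.00135 × 10³ pmol = 1.35
  0.00713 nmol = 0.00713 × 10³ pmol = 7.13
Sum: 75.1 + 165 + 1.35 + 7.13 = 248.58

248.58 pmol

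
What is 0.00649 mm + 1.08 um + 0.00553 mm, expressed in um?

13.1 um

In um:
  0.00649 mm = 0.00649 × 10³ um = 6.49
  1.08 um → 1.08
  0.00553 mm = 0.00553 × 10³ um = 5.53
Sum: 6.49 + 1.08 + 5.53 = 13.1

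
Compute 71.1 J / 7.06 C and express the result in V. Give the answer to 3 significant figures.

10.1 V

(71.1) / (7.06) = 10.071 V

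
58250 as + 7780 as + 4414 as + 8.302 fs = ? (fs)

78.746 fs

In fs:
  58250 as = 58250 × 10^-3 fs = 58.25
  7780 as = 7780 × 10^-3 fs = 7.78
  4414 as = 4414 × 10^-3 fs = 4.414
  8.302 fs → 8.302
Sum: 58.25 + 7.78 + 4.414 + 8.302 = 78.746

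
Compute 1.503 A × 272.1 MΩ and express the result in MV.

408.9663 MV

1.503 × 272.1e6 = 408.9663e6 V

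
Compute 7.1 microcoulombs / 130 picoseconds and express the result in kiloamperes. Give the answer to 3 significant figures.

(7.1 × 10^-6) / (130 × 10^-12) = 0.054615 × 10^6 A

54.6 kiloamperes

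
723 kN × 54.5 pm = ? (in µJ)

723 × 10³ × 54.5 × 10⁻¹² = 39403.5 × 10⁻⁹ J

39.4035 µJ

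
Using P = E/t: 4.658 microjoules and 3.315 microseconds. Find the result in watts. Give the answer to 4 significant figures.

(4.658e-6) / (3.315e-6) = 1.40513 W

1.405 watts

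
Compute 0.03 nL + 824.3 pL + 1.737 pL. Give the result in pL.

856.037 pL

In pL:
  0.03 nL = 0.03e3 pL = 30
  824.3 pL → 824.3
  1.737 pL → 1.737
Sum: 30 + 824.3 + 1.737 = 856.037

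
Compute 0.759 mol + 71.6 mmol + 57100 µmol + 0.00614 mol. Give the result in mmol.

In mmol:
  0.759 mol = 0.759 × 10³ mmol = 759
  71.6 mmol → 71.6
  57100 µmol = 57100 × 10⁻³ mmol = 57.1
  0.00614 mol = 0.00614 × 10³ mmol = 6.14
Sum: 759 + 71.6 + 57.1 + 6.14 = 893.84

893.84 mmol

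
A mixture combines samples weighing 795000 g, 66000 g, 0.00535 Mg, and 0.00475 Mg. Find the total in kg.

871.1 kg

In kg:
  795000 g = 795000 × 10⁻³ kg = 795
  66000 g = 66000 × 10⁻³ kg = 66
  0.00535 Mg = 0.00535 × 10³ kg = 5.35
  0.00475 Mg = 0.00475 × 10³ kg = 4.75
Sum: 795 + 66 + 5.35 + 4.75 = 871.1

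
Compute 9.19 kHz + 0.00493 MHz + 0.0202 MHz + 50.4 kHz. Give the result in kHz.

In kHz:
  9.19 kHz → 9.19
  0.00493 MHz = 0.00493 × 10^3 kHz = 4.93
  0.0202 MHz = 0.0202 × 10^3 kHz = 20.2
  50.4 kHz → 50.4
Sum: 9.19 + 4.93 + 20.2 + 50.4 = 84.72

84.72 kHz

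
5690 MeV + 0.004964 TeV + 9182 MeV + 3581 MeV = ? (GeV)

23.417 GeV

In GeV:
  5690 MeV = 5690 × 10^-3 GeV = 5.69
  0.004964 TeV = 0.004964 × 10^3 GeV = 4.964
  9182 MeV = 9182 × 10^-3 GeV = 9.182
  3581 MeV = 3581 × 10^-3 GeV = 3.581
Sum: 5.69 + 4.964 + 9.182 + 3.581 = 23.417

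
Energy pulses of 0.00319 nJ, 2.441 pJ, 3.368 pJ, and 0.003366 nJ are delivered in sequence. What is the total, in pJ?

In pJ:
  0.00319 nJ = 0.00319e3 pJ = 3.19
  2.441 pJ → 2.441
  3.368 pJ → 3.368
  0.003366 nJ = 0.003366e3 pJ = 3.366
Sum: 3.19 + 2.441 + 3.368 + 3.366 = 12.365

12.365 pJ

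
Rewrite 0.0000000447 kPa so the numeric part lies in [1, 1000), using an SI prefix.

44.7 uPa

= 44.7e-6 Pa; 1e-6 is micro.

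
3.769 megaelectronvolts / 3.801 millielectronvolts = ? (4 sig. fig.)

991600000

(3.769 × 10^6) / (3.801 × 10^-3) = 0.99158 × 10^9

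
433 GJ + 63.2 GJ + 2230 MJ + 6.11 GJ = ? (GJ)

In GJ:
  433 GJ → 433
  63.2 GJ → 63.2
  2230 MJ = 2230e-3 GJ = 2.23
  6.11 GJ → 6.11
Sum: 433 + 63.2 + 2.23 + 6.11 = 504.54

504.54 GJ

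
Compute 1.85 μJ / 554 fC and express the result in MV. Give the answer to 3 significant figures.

3.34 MV

(1.85 × 10⁻⁶) / (554 × 10⁻¹⁵) = 0.0033394 × 10⁹ V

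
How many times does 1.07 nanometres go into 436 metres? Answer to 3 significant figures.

407000000000

(436) / (1.07 × 10⁻⁹) = 407.5 × 10⁹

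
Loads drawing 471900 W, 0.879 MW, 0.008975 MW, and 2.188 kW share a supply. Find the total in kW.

In kW:
  471900 W = 471900 × 10^-3 kW = 471.9
  0.879 MW = 0.879 × 10^3 kW = 879
  0.008975 MW = 0.008975 × 10^3 kW = 8.975
  2.188 kW → 2.188
Sum: 471.9 + 879 + 8.975 + 2.188 = 1362.063

1362.063 kW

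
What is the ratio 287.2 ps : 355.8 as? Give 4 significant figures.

(287.2 × 10⁻¹²) / (355.8 × 10⁻¹⁸) = 0.8072 × 10⁶

807200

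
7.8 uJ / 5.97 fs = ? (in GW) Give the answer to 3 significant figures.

(7.8e-6) / (5.97e-15) = 1.3065e9 W

1.31 GW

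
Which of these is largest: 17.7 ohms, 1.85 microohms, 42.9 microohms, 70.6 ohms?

17.7 ohms = 17.7 ohms
1.85 microohms = 0.00000185 ohms
42.9 microohms = 0.0000429 ohms
70.6 ohms = 70.6 ohms

70.6 ohms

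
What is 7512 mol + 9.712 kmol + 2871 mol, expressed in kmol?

In kmol:
  7512 mol = 7512 × 10^-3 kmol = 7.512
  9.712 kmol → 9.712
  2871 mol = 2871 × 10^-3 kmol = 2.871
Sum: 7.512 + 9.712 + 2.871 = 20.095

20.095 kmol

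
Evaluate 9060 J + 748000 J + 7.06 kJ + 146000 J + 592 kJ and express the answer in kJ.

In kJ:
  9060 J = 9060 × 10⁻³ kJ = 9.06
  748000 J = 748000 × 10⁻³ kJ = 748
  7.06 kJ → 7.06
  146000 J = 146000 × 10⁻³ kJ = 146
  592 kJ → 592
Sum: 9.06 + 748 + 7.06 + 146 + 592 = 1502.12

1502.12 kJ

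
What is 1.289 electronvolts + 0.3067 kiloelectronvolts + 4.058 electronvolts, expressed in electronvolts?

In electronvolts:
  1.289 electronvolts → 1.289
  0.3067 kiloelectronvolts = 0.3067 × 10³ electronvolts = 306.7
  4.058 electronvolts → 4.058
Sum: 1.289 + 306.7 + 4.058 = 312.047

312.047 electronvolts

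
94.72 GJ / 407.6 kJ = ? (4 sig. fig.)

(94.72e9) / (407.6e3) = 0.23238e6

232400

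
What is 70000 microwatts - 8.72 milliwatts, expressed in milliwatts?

In milliwatts:
  70000 microwatts = 70000 × 10^-3 milliwatts = 70
  8.72 milliwatts → 8.72
Difference: 70 - 8.72 = 61.28

61.28 milliwatts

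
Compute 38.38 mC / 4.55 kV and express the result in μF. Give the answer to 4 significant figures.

(38.38 × 10⁻³) / (4.55 × 10³) = 8.43516 × 10⁻⁶ F

8.435 μF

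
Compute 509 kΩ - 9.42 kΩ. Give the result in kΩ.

In kΩ:
  509 kΩ → 509
  9.42 kΩ → 9.42
Difference: 509 - 9.42 = 499.58

499.58 kΩ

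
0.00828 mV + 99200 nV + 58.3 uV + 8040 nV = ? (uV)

In uV:
  0.00828 mV = 0.00828 × 10^3 uV = 8.28
  99200 nV = 99200 × 10^-3 uV = 99.2
  58.3 uV → 58.3
  8040 nV = 8040 × 10^-3 uV = 8.04
Sum: 8.28 + 99.2 + 58.3 + 8.04 = 173.82

173.82 uV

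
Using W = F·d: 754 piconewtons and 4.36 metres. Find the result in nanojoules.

754e-12 × 4.36 = 3287.44e-12 J

3.28744 nanojoules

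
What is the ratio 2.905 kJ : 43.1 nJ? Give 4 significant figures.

(2.905 × 10³) / (43.1 × 10⁻⁹) = 0.067401 × 10¹²

67400000000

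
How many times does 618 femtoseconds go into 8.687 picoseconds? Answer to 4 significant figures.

(8.687 × 10⁻¹²) / (618 × 10⁻¹⁵) = 0.014057 × 10³

14.06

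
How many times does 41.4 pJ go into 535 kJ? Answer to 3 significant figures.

(535 × 10³) / (41.4 × 10⁻¹²) = 12.92 × 10¹⁵

12900000000000000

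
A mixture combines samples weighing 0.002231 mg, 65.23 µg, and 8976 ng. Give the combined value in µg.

76.437 µg

In µg:
  0.002231 mg = 0.002231 × 10³ µg = 2.231
  65.23 µg → 65.23
  8976 ng = 8976 × 10⁻³ µg = 8.976
Sum: 2.231 + 65.23 + 8.976 = 76.437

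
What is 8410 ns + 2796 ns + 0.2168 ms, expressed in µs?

In µs:
  8410 ns = 8410 × 10^-3 µs = 8.41
  2796 ns = 2796 × 10^-3 µs = 2.796
  0.2168 ms = 0.2168 × 10^3 µs = 216.8
Sum: 8.41 + 2.796 + 216.8 = 228.006

228.006 µs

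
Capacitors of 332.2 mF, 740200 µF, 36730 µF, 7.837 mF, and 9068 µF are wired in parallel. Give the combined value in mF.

1126.035 mF

In mF:
  332.2 mF → 332.2
  740200 µF = 740200 × 10⁻³ mF = 740.2
  36730 µF = 36730 × 10⁻³ mF = 36.73
  7.837 mF → 7.837
  9068 µF = 9068 × 10⁻³ mF = 9.068
Sum: 332.2 + 740.2 + 36.73 + 7.837 + 9.068 = 1126.035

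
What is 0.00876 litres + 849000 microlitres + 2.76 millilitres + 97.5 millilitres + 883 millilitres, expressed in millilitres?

1841.02 millilitres

In millilitres:
  0.00876 litres = 0.00876e3 millilitres = 8.76
  849000 microlitres = 849000e-3 millilitres = 849
  2.76 millilitres → 2.76
  97.5 millilitres → 97.5
  883 millilitres → 883
Sum: 8.76 + 849 + 2.76 + 97.5 + 883 = 1841.02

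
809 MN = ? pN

809000000000000000000 pN

mega = 10⁶, pico = 10⁻¹²; factor is 10¹⁸.
809 × 10¹⁸ = 809000000000000000000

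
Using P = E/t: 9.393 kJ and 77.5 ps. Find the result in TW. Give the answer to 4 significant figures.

(9.393 × 10^3) / (77.5 × 10^-12) = 0.1212 × 10^15 W

121.2 TW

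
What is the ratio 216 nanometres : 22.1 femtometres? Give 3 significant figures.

9770000

(216 × 10^-9) / (22.1 × 10^-15) = 9.774 × 10^6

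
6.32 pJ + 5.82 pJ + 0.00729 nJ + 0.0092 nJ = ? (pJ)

In pJ:
  6.32 pJ → 6.32
  5.82 pJ → 5.82
  0.00729 nJ = 0.00729e3 pJ = 7.29
  0.0092 nJ = 0.0092e3 pJ = 9.2
Sum: 6.32 + 5.82 + 7.29 + 9.2 = 28.63

28.63 pJ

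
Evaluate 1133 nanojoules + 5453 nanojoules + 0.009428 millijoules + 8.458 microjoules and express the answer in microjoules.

24.472 microjoules

In microjoules:
  1133 nanojoules = 1133 × 10^-3 microjoules = 1.133
  5453 nanojoules = 5453 × 10^-3 microjoules = 5.453
  0.009428 millijoules = 0.009428 × 10^3 microjoules = 9.428
  8.458 microjoules → 8.458
Sum: 1.133 + 5.453 + 9.428 + 8.458 = 24.472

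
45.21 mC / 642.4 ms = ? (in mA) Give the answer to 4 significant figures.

(45.21 × 10^-3) / (642.4 × 10^-3) = 0.0703767 A

70.38 mA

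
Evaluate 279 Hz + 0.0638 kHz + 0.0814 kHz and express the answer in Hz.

424.2 Hz

In Hz:
  279 Hz → 279
  0.0638 kHz = 0.0638 × 10^3 Hz = 63.8
  0.0814 kHz = 0.0814 × 10^3 Hz = 81.4
Sum: 279 + 63.8 + 81.4 = 424.2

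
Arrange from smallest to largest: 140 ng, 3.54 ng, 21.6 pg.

21.6 pg < 3.54 ng < 140 ng

140 ng = 0.00000014 g
3.54 ng = 0.00000000354 g
21.6 pg = 0.0000000000216 g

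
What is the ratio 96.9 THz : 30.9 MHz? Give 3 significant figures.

3140000

(96.9e12) / (30.9e6) = 3.136e6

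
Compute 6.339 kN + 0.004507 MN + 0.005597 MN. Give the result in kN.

In kN:
  6.339 kN → 6.339
  0.004507 MN = 0.004507 × 10³ kN = 4.507
  0.005597 MN = 0.005597 × 10³ kN = 5.597
Sum: 6.339 + 4.507 + 5.597 = 16.443

16.443 kN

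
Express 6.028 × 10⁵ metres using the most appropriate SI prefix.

= 602.8 × 10³ metres; 10³ is kilo.

602.8 kilometres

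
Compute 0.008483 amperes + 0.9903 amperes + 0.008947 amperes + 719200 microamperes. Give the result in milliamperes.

In milliamperes:
  0.008483 amperes = 0.008483 × 10³ milliamperes = 8.483
  0.9903 amperes = 0.9903 × 10³ milliamperes = 990.3
  0.008947 amperes = 0.008947 × 10³ milliamperes = 8.947
  719200 microamperes = 719200 × 10⁻³ milliamperes = 719.2
Sum: 8.483 + 990.3 + 8.947 + 719.2 = 1726.93

1726.93 milliamperes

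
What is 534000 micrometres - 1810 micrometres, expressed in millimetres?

532.19 millimetres

In millimetres:
  534000 micrometres = 534000 × 10⁻³ millimetres = 534
  1810 micrometres = 1810 × 10⁻³ millimetres = 1.81
Difference: 534 - 1.81 = 532.19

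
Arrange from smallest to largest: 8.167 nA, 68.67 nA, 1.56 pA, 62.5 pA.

1.56 pA < 62.5 pA < 8.167 nA < 68.67 nA

8.167 nA = 0.000000008167 A
68.67 nA = 0.00000006867 A
1.56 pA = 0.00000000000156 A
62.5 pA = 0.0000000000625 A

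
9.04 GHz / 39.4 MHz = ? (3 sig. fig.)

(9.04e9) / (39.4e6) = 0.2294e3

229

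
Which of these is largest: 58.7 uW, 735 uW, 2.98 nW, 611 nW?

735 uW

58.7 uW = 0.0000587 W
735 uW = 0.000735 W
2.98 nW = 0.00000000298 W
611 nW = 0.000000611 W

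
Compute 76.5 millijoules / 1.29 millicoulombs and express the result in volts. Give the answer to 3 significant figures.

59.3 volts

(76.5 × 10^-3) / (1.29 × 10^-3) = 59.302 V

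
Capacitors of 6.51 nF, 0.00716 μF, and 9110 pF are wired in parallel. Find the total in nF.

22.78 nF

In nF:
  6.51 nF → 6.51
  0.00716 μF = 0.00716 × 10³ nF = 7.16
  9110 pF = 9110 × 10⁻³ nF = 9.11
Sum: 6.51 + 7.16 + 9.11 = 22.78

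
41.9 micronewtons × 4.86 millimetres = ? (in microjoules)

41.9e-6 × 4.86e-3 = 203.634e-9 J

0.203634 microjoules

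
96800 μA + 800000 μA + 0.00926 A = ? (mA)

In mA:
  96800 μA = 96800 × 10⁻³ mA = 96.8
  800000 μA = 800000 × 10⁻³ mA = 800
  0.00926 A = 0.00926 × 10³ mA = 9.26
Sum: 96.8 + 800 + 9.26 = 906.06

906.06 mA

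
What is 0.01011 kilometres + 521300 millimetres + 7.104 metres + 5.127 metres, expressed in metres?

In metres:
  0.01011 kilometres = 0.01011 × 10³ metres = 10.11
  521300 millimetres = 521300 × 10⁻³ metres = 521.3
  7.104 metres → 7.104
  5.127 metres → 5.127
Sum: 10.11 + 521.3 + 7.104 + 5.127 = 543.641

543.641 metres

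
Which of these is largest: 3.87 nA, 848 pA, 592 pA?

3.87 nA = 0.00000000387 A
848 pA = 0.000000000848 A
592 pA = 0.000000000592 A

3.87 nA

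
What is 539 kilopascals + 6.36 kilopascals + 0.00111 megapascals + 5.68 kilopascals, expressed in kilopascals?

552.15 kilopascals

In kilopascals:
  539 kilopascals → 539
  6.36 kilopascals → 6.36
  0.00111 megapascals = 0.00111 × 10³ kilopascals = 1.11
  5.68 kilopascals → 5.68
Sum: 539 + 6.36 + 1.11 + 5.68 = 552.15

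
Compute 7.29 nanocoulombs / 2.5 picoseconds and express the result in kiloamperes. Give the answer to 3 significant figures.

2.92 kiloamperes

(7.29e-9) / (2.5e-12) = 2.916e3 A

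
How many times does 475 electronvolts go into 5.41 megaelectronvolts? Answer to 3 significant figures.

11400

(5.41 × 10⁶) / (475) = 0.01139 × 10⁶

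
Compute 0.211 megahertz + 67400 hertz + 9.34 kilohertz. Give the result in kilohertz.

In kilohertz:
  0.211 megahertz = 0.211 × 10³ kilohertz = 211
  67400 hertz = 67400 × 10⁻³ kilohertz = 67.4
  9.34 kilohertz → 9.34
Sum: 211 + 67.4 + 9.34 = 287.74

287.74 kilohertz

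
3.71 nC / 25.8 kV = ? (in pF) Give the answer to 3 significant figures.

(3.71 × 10^-9) / (25.8 × 10^3) = 0.1438 × 10^-12 F

0.144 pF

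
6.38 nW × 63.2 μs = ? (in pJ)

0.403216 pJ

6.38 × 10⁻⁹ × 63.2 × 10⁻⁶ = 403.216 × 10⁻¹⁵ J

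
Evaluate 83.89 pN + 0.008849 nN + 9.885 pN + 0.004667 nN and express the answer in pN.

In pN:
  83.89 pN → 83.89
  0.008849 nN = 0.008849e3 pN = 8.849
  9.885 pN → 9.885
  0.004667 nN = 0.004667e3 pN = 4.667
Sum: 83.89 + 8.849 + 9.885 + 4.667 = 107.291

107.291 pN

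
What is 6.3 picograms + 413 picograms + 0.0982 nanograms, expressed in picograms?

In picograms:
  6.3 picograms → 6.3
  413 picograms → 413
  0.0982 nanograms = 0.0982e3 picograms = 98.2
Sum: 6.3 + 413 + 98.2 = 517.5

517.5 picograms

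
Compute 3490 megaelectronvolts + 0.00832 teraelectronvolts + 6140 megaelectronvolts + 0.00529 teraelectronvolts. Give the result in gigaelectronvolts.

In gigaelectronvolts:
  3490 megaelectronvolts = 3490 × 10⁻³ gigaelectronvolts = 3.49
  0.00832 teraelectronvolts = 0.00832 × 10³ gigaelectronvolts = 8.32
  6140 megaelectronvolts = 6140 × 10⁻³ gigaelectronvolts = 6.14
  0.00529 teraelectronvolts = 0.00529 × 10³ gigaelectronvolts = 5.29
Sum: 3.49 + 8.32 + 6.14 + 5.29 = 23.24

23.24 gigaelectronvolts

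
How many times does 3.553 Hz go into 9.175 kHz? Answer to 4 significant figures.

2582

(9.175 × 10^3) / (3.553) = 2.5823 × 10^3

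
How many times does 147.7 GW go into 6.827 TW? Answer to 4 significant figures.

46.22

(6.827 × 10^12) / (147.7 × 10^9) = 0.046222 × 10^3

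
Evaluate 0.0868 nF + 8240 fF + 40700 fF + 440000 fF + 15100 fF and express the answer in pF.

In pF:
  0.0868 nF = 0.0868e3 pF = 86.8
  8240 fF = 8240e-3 pF = 8.24
  40700 fF = 40700e-3 pF = 40.7
  440000 fF = 440000e-3 pF = 440
  15100 fF = 15100e-3 pF = 15.1
Sum: 86.8 + 8.24 + 40.7 + 440 + 15.1 = 590.84

590.84 pF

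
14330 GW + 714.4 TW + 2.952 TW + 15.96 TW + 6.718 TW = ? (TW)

In TW:
  14330 GW = 14330e-3 TW = 14.33
  714.4 TW → 714.4
  2.952 TW → 2.952
  15.96 TW → 15.96
  6.718 TW → 6.718
Sum: 14.33 + 714.4 + 2.952 + 15.96 + 6.718 = 754.36

754.36 TW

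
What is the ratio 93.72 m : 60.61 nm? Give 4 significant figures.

1546000000

(93.72) / (60.61 × 10^-9) = 1.5463 × 10^9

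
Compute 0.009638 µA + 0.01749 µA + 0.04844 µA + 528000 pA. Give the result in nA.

603.568 nA

In nA:
  0.009638 µA = 0.009638 × 10³ nA = 9.638
  0.01749 µA = 0.01749 × 10³ nA = 17.49
  0.04844 µA = 0.04844 × 10³ nA = 48.44
  528000 pA = 528000 × 10⁻³ nA = 528
Sum: 9.638 + 17.49 + 48.44 + 528 = 603.568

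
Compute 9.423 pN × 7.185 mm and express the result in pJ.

9.423e-12 × 7.185e-3 = 67.704255e-15 J

0.067704255 pJ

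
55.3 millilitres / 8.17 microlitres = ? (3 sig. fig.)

6770

(55.3e-3) / (8.17e-6) = 6.769e3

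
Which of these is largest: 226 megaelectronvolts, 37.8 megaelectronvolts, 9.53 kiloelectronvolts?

226 megaelectronvolts = 226000000 electronvolts
37.8 megaelectronvolts = 37800000 electronvolts
9.53 kiloelectronvolts = 9530 electronvolts

226 megaelectronvolts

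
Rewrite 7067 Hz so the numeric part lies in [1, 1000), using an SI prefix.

= 7.067 × 10^3 Hz; 10^3 is kilo.

7.067 kHz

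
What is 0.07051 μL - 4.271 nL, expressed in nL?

In nL:
  0.07051 μL = 0.07051 × 10^3 nL = 70.51
  4.271 nL → 4.271
Difference: 70.51 - 4.271 = 66.239

66.239 nL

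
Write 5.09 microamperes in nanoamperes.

micro = 10^-6, nano = 10^-9; factor is 10^3.
5.09 × 10^3 = 5090

5090 nanoamperes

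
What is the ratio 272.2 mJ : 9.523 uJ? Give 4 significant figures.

(272.2 × 10^-3) / (9.523 × 10^-6) = 28.583 × 10^3

28580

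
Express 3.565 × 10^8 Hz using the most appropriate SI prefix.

356.5 MHz

= 356.5 × 10^6 Hz; 10^6 is mega.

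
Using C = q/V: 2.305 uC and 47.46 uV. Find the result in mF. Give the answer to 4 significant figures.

(2.305e-6) / (47.46e-6) = 0.0485672 F

48.57 mF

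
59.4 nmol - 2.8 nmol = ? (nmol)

In nmol:
  59.4 nmol → 59.4
  2.8 nmol → 2.8
Difference: 59.4 - 2.8 = 56.6

56.6 nmol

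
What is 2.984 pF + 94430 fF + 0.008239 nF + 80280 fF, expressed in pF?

In pF:
  2.984 pF → 2.984
  94430 fF = 94430 × 10⁻³ pF = 94.43
  0.008239 nF = 0.008239 × 10³ pF = 8.239
  80280 fF = 80280 × 10⁻³ pF = 80.28
Sum: 2.984 + 94.43 + 8.239 + 80.28 = 185.933

185.933 pF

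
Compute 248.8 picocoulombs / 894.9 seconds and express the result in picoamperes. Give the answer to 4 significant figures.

0.2780 picoamperes

(248.8 × 10⁻¹²) / (894.9) = 0.27802 × 10⁻¹² A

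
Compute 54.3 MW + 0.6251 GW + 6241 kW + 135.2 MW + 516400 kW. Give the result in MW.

1337.241 MW

In MW:
  54.3 MW → 54.3
  0.6251 GW = 0.6251 × 10^3 MW = 625.1
  6241 kW = 6241 × 10^-3 MW = 6.241
  135.2 MW → 135.2
  516400 kW = 516400 × 10^-3 MW = 516.4
Sum: 54.3 + 625.1 + 6.241 + 135.2 + 516.4 = 1337.241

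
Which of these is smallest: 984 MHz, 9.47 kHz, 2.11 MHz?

984 MHz = 984000000 Hz
9.47 kHz = 9470 Hz
2.11 MHz = 2110000 Hz

9.47 kHz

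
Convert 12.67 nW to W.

nano = 1e-9, (no prefix) = 1e0; factor is 1e-9.
12.67 × 1e-9 = 0.00000001267

0.00000001267 W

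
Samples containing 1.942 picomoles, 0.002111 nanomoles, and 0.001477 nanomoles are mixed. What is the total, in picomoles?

5.53 picomoles

In picomoles:
  1.942 picomoles → 1.942
  0.002111 nanomoles = 0.002111 × 10^3 picomoles = 2.111
  0.001477 nanomoles = 0.001477 × 10^3 picomoles = 1.477
Sum: 1.942 + 2.111 + 1.477 = 5.53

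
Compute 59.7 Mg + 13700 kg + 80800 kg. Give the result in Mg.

154.2 Mg

In Mg:
  59.7 Mg → 59.7
  13700 kg = 13700e-3 Mg = 13.7
  80800 kg = 80800e-3 Mg = 80.8
Sum: 59.7 + 13.7 + 80.8 = 154.2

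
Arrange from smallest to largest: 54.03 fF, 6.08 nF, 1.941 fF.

1.941 fF < 54.03 fF < 6.08 nF

54.03 fF = 0.00000000000005403 F
6.08 nF = 0.00000000608 F
1.941 fF = 0.000000000000001941 F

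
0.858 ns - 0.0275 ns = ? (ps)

In ps:
  0.858 ns = 0.858 × 10^3 ps = 858
  0.0275 ns = 0.0275 × 10^3 ps = 27.5
Difference: 858 - 27.5 = 830.5

830.5 ps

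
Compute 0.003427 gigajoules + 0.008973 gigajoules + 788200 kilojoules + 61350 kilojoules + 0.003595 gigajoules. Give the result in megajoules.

In megajoules:
  0.003427 gigajoules = 0.003427e3 megajoules = 3.427
  0.008973 gigajoules = 0.008973e3 megajoules = 8.973
  788200 kilojoules = 788200e-3 megajoules = 788.2
  61350 kilojoules = 61350e-3 megajoules = 61.35
  0.003595 gigajoules = 0.003595e3 megajoules = 3.595
Sum: 3.427 + 8.973 + 788.2 + 61.35 + 3.595 = 865.545

865.545 megajoules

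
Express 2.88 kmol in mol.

kilo = 10³, (no prefix) = 10⁰; factor is 10³.
2.88 × 10³ = 2880

2880 mol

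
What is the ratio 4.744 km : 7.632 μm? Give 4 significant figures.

(4.744 × 10³) / (7.632 × 10⁻⁶) = 0.62159 × 10⁹

621600000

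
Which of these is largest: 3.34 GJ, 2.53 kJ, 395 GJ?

3.34 GJ = 3340000000 J
2.53 kJ = 2530 J
395 GJ = 395000000000 J

395 GJ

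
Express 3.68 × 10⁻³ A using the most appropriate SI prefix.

3.68 mA

= 3.68 × 10⁻³ A; 10⁻³ is milli.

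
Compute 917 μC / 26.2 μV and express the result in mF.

(917 × 10⁻⁶) / (26.2 × 10⁻⁶) = 35 F

35000 mF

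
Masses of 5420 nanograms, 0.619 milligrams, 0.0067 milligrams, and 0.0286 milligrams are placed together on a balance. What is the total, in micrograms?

In micrograms:
  5420 nanograms = 5420 × 10⁻³ micrograms = 5.42
  0.619 milligrams = 0.619 × 10³ micrograms = 619
  0.0067 milligrams = 0.0067 × 10³ micrograms = 6.7
  0.0286 milligrams = 0.0286 × 10³ micrograms = 28.6
Sum: 5.42 + 619 + 6.7 + 28.6 = 659.72

659.72 micrograms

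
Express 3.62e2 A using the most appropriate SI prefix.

362 A

= 362 A; mantissa already in [1, 1000).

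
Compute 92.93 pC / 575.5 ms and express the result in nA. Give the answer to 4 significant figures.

(92.93 × 10⁻¹²) / (575.5 × 10⁻³) = 0.161477 × 10⁻⁹ A

0.1615 nA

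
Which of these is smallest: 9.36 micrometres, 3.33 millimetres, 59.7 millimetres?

9.36 micrometres

9.36 micrometres = 0.00000936 metres
3.33 millimetres = 0.00333 metres
59.7 millimetres = 0.0597 metres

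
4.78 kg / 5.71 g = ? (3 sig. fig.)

(4.78 × 10^3) / (5.71) = 0.8371 × 10^3

837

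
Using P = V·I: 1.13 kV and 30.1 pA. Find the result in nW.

1.13e3 × 30.1e-12 = 34.013e-9 W

34.013 nW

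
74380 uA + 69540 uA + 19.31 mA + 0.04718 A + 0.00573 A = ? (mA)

216.14 mA

In mA:
  74380 uA = 74380 × 10^-3 mA = 74.38
  69540 uA = 69540 × 10^-3 mA = 69.54
  19.31 mA → 19.31
  0.04718 A = 0.04718 × 10^3 mA = 47.18
  0.00573 A = 0.00573 × 10^3 mA = 5.73
Sum: 74.38 + 69.54 + 19.31 + 47.18 + 5.73 = 216.14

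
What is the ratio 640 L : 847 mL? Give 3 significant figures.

756

(640) / (847 × 10⁻³) = 0.7556 × 10³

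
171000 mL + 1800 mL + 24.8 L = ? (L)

197.6 L

In L:
  171000 mL = 171000 × 10^-3 L = 171
  1800 mL = 1800 × 10^-3 L = 1.8
  24.8 L → 24.8
Sum: 171 + 1.8 + 24.8 = 197.6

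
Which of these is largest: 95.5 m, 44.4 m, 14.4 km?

14.4 km

95.5 m = 95.5 m
44.4 m = 44.4 m
14.4 km = 14400 m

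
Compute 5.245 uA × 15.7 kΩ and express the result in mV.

82.3465 mV

5.245e-6 × 15.7e3 = 82.3465e-3 V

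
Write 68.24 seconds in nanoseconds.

(no prefix) = 10⁰, nano = 10⁻⁹; factor is 10⁹.
68.24 × 10⁹ = 68240000000

68240000000 nanoseconds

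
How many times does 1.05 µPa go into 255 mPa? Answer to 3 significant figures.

243000

(255 × 10⁻³) / (1.05 × 10⁻⁶) = 242.9 × 10³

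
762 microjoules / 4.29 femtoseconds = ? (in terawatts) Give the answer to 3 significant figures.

0.178 terawatts

(762 × 10⁻⁶) / (4.29 × 10⁻¹⁵) = 177.62 × 10⁹ W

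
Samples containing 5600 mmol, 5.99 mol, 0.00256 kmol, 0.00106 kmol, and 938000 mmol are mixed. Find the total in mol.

In mol:
  5600 mmol = 5600e-3 mol = 5.6
  5.99 mol → 5.99
  0.00256 kmol = 0.00256e3 mol = 2.56
  0.00106 kmol = 0.00106e3 mol = 1.06
  938000 mmol = 938000e-3 mol = 938
Sum: 5.6 + 5.99 + 2.56 + 1.06 + 938 = 953.21

953.21 mol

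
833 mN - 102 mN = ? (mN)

In mN:
  833 mN → 833
  102 mN → 102
Difference: 833 - 102 = 731

731 mN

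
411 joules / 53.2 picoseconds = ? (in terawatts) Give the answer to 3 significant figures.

7.73 terawatts

(411) / (53.2 × 10⁻¹²) = 7.7256 × 10¹² W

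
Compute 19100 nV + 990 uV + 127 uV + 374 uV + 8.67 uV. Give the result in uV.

In uV:
  19100 nV = 19100 × 10⁻³ uV = 19.1
  990 uV → 990
  127 uV → 127
  374 uV → 374
  8.67 uV → 8.67
Sum: 19.1 + 990 + 127 + 374 + 8.67 = 1518.77

1518.77 uV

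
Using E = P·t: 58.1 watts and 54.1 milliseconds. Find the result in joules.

3.14321 joules

58.1 × 54.1e-3 = 3143.21e-3 J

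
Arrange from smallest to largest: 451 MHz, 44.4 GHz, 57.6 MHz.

451 MHz = 451000000 Hz
44.4 GHz = 44400000000 Hz
57.6 MHz = 57600000 Hz

57.6 MHz < 451 MHz < 44.4 GHz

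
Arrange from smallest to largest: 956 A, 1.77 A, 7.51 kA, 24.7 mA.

956 A = 956 A
1.77 A = 1.77 A
7.51 kA = 7510 A
24.7 mA = 0.0247 A

24.7 mA < 1.77 A < 956 A < 7.51 kA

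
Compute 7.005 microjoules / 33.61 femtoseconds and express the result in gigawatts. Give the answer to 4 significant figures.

0.2084 gigawatts

(7.005e-6) / (33.61e-15) = 0.20842e9 W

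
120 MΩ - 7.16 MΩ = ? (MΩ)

In MΩ:
  120 MΩ → 120
  7.16 MΩ → 7.16
Difference: 120 - 7.16 = 112.84

112.84 MΩ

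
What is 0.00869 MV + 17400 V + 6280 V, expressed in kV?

In kV:
  0.00869 MV = 0.00869 × 10^3 kV = 8.69
  17400 V = 17400 × 10^-3 kV = 17.4
  6280 V = 6280 × 10^-3 kV = 6.28
Sum: 8.69 + 17.4 + 6.28 = 32.37

32.37 kV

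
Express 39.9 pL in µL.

pico = 10^-12, micro = 10^-6; factor is 10^-6.
39.9 × 10^-6 = 0.0000399

0.0000399 µL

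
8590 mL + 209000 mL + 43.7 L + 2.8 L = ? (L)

264.09 L

In L:
  8590 mL = 8590 × 10⁻³ L = 8.59
  209000 mL = 209000 × 10⁻³ L = 209
  43.7 L → 43.7
  2.8 L → 2.8
Sum: 8.59 + 209 + 43.7 + 2.8 = 264.09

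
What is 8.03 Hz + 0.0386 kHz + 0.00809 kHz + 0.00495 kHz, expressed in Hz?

59.67 Hz

In Hz:
  8.03 Hz → 8.03
  0.0386 kHz = 0.0386e3 Hz = 38.6
  0.00809 kHz = 0.00809e3 Hz = 8.09
  0.00495 kHz = 0.00495e3 Hz = 4.95
Sum: 8.03 + 38.6 + 8.09 + 4.95 = 59.67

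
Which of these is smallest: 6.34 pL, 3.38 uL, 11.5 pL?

6.34 pL

6.34 pL = 0.00000000000634 L
3.38 uL = 0.00000338 L
11.5 pL = 0.0000000000115 L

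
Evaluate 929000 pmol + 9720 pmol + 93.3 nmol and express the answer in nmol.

1032.02 nmol

In nmol:
  929000 pmol = 929000 × 10^-3 nmol = 929
  9720 pmol = 9720 × 10^-3 nmol = 9.72
  93.3 nmol → 93.3
Sum: 929 + 9.72 + 93.3 = 1032.02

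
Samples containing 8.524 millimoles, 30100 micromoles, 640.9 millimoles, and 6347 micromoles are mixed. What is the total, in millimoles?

685.871 millimoles

In millimoles:
  8.524 millimoles → 8.524
  30100 micromoles = 30100 × 10⁻³ millimoles = 30.1
  640.9 millimoles → 640.9
  6347 micromoles = 6347 × 10⁻³ millimoles = 6.347
Sum: 8.524 + 30.1 + 640.9 + 6.347 = 685.871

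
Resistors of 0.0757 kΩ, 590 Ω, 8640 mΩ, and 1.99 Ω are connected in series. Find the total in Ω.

In Ω:
  0.0757 kΩ = 0.0757e3 Ω = 75.7
  590 Ω → 590
  8640 mΩ = 8640e-3 Ω = 8.64
  1.99 Ω → 1.99
Sum: 75.7 + 590 + 8.64 + 1.99 = 676.33

676.33 Ω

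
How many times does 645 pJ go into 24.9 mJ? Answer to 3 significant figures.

(24.9 × 10⁻³) / (645 × 10⁻¹²) = 0.0386 × 10⁹

38600000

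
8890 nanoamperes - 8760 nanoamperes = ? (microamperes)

0.13 microamperes

In microamperes:
  8890 nanoamperes = 8890e-3 microamperes = 8.89
  8760 nanoamperes = 8760e-3 microamperes = 8.76
Difference: 8.89 - 8.76 = 0.13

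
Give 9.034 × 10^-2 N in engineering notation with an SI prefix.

90.34 mN

= 90.34 × 10^-3 N; 10^-3 is milli.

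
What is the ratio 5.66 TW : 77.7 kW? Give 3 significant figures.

(5.66 × 10^12) / (77.7 × 10^3) = 0.07284 × 10^9

72800000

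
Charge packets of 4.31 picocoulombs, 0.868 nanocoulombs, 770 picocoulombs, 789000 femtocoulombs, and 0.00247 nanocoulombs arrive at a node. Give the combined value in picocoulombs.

In picocoulombs:
  4.31 picocoulombs → 4.31
  0.868 nanocoulombs = 0.868 × 10^3 picocoulombs = 868
  770 picocoulombs → 770
  789000 femtocoulombs = 789000 × 10^-3 picocoulombs = 789
  0.00247 nanocoulombs = 0.00247 × 10^3 picocoulombs = 2.47
Sum: 4.31 + 868 + 770 + 789 + 2.47 = 2433.78

2433.78 picocoulombs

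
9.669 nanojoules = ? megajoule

nano = 10^-9, mega = 10^6; factor is 10^-15.
9.669 × 10^-15 = 0.000000000000009669

0.000000000000009669 megajoules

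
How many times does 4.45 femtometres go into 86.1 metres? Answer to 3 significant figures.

19300000000000000

(86.1) / (4.45e-15) = 19.35e15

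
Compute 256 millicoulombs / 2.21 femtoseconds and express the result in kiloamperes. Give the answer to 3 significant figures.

116000000000 kiloamperes

(256 × 10^-3) / (2.21 × 10^-15) = 115.84 × 10^12 A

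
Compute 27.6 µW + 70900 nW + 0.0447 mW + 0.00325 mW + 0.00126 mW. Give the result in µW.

147.71 µW

In µW:
  27.6 µW → 27.6
  70900 nW = 70900e-3 µW = 70.9
  0.0447 mW = 0.0447e3 µW = 44.7
  0.00325 mW = 0.00325e3 µW = 3.25
  0.00126 mW = 0.00126e3 µW = 1.26
Sum: 27.6 + 70.9 + 44.7 + 3.25 + 1.26 = 147.71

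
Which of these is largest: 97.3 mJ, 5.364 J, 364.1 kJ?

364.1 kJ

97.3 mJ = 0.0973 J
5.364 J = 5.364 J
364.1 kJ = 364100 J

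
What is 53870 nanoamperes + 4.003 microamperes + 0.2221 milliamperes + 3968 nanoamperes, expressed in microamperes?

283.941 microamperes

In microamperes:
  53870 nanoamperes = 53870e-3 microamperes = 53.87
  4.003 microamperes → 4.003
  0.2221 milliamperes = 0.2221e3 microamperes = 222.1
  3968 nanoamperes = 3968e-3 microamperes = 3.968
Sum: 53.87 + 4.003 + 222.1 + 3.968 = 283.941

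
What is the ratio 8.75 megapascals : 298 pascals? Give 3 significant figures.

29400

(8.75 × 10^6) / (298) = 0.02936 × 10^6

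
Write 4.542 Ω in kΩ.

(no prefix) = 1e0, kilo = 1e3; factor is 1e-3.
4.542 × 1e-3 = 0.004542

0.004542 kΩ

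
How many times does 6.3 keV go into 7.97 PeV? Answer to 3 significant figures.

(7.97e15) / (6.3e3) = 1.265e12

1270000000000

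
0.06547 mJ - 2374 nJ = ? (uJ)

63.096 uJ

In uJ:
  0.06547 mJ = 0.06547 × 10^3 uJ = 65.47
  2374 nJ = 2374 × 10^-3 uJ = 2.374
Difference: 65.47 - 2.374 = 63.096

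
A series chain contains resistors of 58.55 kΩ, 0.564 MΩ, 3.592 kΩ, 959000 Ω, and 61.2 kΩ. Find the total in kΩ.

1646.342 kΩ

In kΩ:
  58.55 kΩ → 58.55
  0.564 MΩ = 0.564e3 kΩ = 564
  3.592 kΩ → 3.592
  959000 Ω = 959000e-3 kΩ = 959
  61.2 kΩ → 61.2
Sum: 58.55 + 564 + 3.592 + 959 + 61.2 = 1646.342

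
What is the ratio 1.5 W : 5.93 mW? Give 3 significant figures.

(1.5) / (5.93 × 10^-3) = 0.253 × 10^3

253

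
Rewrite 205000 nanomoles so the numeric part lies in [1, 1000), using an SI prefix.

205 micromoles

= 205e-6 moles; 1e-6 is micro.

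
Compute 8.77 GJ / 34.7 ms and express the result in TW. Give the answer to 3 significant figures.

0.253 TW

(8.77 × 10^9) / (34.7 × 10^-3) = 0.25274 × 10^12 W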